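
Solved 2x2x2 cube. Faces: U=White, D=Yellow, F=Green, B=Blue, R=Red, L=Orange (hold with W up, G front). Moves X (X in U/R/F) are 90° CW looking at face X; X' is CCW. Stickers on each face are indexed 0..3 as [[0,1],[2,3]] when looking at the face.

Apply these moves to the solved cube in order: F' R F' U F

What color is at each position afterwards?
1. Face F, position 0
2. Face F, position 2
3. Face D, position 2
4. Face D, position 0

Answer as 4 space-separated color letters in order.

Answer: G G Y O

Derivation:
After move 1 (F'): F=GGGG U=WWRR R=YRYR D=OOYY L=OWOW
After move 2 (R): R=YYRR U=WGRG F=GOGY D=OBYB B=RBWB
After move 3 (F'): F=OYGG U=WGYR R=BYOR D=WWYB L=OGOR
After move 4 (U): U=YWRG F=BYGG R=RBOR B=OGWB L=OYOR
After move 5 (F): F=GBGY U=YWRY R=RBGR D=ORYB L=OWOW
Query 1: F[0] = G
Query 2: F[2] = G
Query 3: D[2] = Y
Query 4: D[0] = O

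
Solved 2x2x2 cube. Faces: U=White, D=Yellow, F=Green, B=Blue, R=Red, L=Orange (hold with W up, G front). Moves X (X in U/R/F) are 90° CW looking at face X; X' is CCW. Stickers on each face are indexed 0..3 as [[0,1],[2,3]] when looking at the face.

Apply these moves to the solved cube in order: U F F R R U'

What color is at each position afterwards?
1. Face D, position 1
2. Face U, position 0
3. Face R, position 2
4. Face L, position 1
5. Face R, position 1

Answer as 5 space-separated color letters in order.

Answer: W W B O B

Derivation:
After move 1 (U): U=WWWW F=RRGG R=BBRR B=OOBB L=GGOO
After move 2 (F): F=GRGR U=WWOG R=WBWR D=RBYY L=GYOY
After move 3 (F): F=GGRR U=WWYY R=OBGR D=WWYY L=GROB
After move 4 (R): R=GORB U=WGYR F=GWRY D=WBYO B=YOWB
After move 5 (R): R=RGBO U=WWYY F=GBRO D=WWYY B=ROGB
After move 6 (U'): U=WYWY F=GRRO R=GBBO B=RGGB L=ROOB
Query 1: D[1] = W
Query 2: U[0] = W
Query 3: R[2] = B
Query 4: L[1] = O
Query 5: R[1] = B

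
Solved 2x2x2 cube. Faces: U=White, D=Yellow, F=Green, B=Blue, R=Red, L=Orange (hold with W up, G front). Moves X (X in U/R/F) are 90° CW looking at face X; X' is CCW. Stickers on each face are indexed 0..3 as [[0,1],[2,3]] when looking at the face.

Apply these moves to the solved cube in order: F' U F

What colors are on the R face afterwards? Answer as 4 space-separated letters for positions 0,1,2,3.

After move 1 (F'): F=GGGG U=WWRR R=YRYR D=OOYY L=OWOW
After move 2 (U): U=RWRW F=YRGG R=BBYR B=OWBB L=GGOW
After move 3 (F): F=GYGR U=RWWG R=RBWR D=YBYY L=GOOO
Query: R face = RBWR

Answer: R B W R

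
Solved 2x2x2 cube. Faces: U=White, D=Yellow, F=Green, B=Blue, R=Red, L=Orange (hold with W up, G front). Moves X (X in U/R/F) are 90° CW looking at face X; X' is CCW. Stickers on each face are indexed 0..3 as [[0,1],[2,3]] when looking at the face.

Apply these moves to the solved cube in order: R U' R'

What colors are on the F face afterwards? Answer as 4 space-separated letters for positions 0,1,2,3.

Answer: O G G W

Derivation:
After move 1 (R): R=RRRR U=WGWG F=GYGY D=YBYB B=WBWB
After move 2 (U'): U=GGWW F=OOGY R=GYRR B=RRWB L=WBOO
After move 3 (R'): R=YRGR U=GWWR F=OGGW D=YOYY B=BRBB
Query: F face = OGGW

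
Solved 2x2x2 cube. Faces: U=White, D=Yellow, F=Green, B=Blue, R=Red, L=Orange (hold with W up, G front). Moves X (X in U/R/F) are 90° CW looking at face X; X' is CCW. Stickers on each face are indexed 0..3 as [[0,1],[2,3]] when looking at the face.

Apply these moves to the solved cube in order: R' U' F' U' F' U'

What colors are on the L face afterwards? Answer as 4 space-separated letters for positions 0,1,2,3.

Answer: G W O B

Derivation:
After move 1 (R'): R=RRRR U=WBWB F=GWGW D=YGYG B=YBYB
After move 2 (U'): U=BBWW F=OOGW R=GWRR B=RRYB L=YBOO
After move 3 (F'): F=OWOG U=BBGR R=GWYR D=BOYG L=YWOW
After move 4 (U'): U=BRBG F=YWOG R=OWYR B=GWYB L=RROW
After move 5 (F'): F=WGYO U=BROY R=OWBR D=RWYG L=RGOB
After move 6 (U'): U=RYBO F=RGYO R=WGBR B=OWYB L=GWOB
Query: L face = GWOB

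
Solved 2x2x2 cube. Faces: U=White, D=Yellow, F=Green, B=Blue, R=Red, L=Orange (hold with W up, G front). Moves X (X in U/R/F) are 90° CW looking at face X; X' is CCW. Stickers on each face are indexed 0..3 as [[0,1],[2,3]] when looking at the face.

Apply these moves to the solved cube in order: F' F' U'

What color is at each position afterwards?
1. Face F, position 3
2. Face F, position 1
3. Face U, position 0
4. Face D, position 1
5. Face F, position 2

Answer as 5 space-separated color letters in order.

Answer: G R W W G

Derivation:
After move 1 (F'): F=GGGG U=WWRR R=YRYR D=OOYY L=OWOW
After move 2 (F'): F=GGGG U=WWYY R=OROR D=WWYY L=OROR
After move 3 (U'): U=WYWY F=ORGG R=GGOR B=ORBB L=BBOR
Query 1: F[3] = G
Query 2: F[1] = R
Query 3: U[0] = W
Query 4: D[1] = W
Query 5: F[2] = G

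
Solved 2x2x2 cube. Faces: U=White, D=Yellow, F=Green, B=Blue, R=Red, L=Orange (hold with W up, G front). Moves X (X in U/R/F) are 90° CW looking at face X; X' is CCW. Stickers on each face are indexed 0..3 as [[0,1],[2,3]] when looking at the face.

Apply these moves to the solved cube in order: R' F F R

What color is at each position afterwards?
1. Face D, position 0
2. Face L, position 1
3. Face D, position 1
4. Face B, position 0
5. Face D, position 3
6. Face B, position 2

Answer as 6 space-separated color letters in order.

After move 1 (R'): R=RRRR U=WBWB F=GWGW D=YGYG B=YBYB
After move 2 (F): F=GGWW U=WBOO R=WRBR D=RRYG L=OYOG
After move 3 (F): F=WGWG U=WBGY R=OROR D=BWYG L=OROR
After move 4 (R): R=OORR U=WGGG F=WWWG D=BYYY B=YBBB
Query 1: D[0] = B
Query 2: L[1] = R
Query 3: D[1] = Y
Query 4: B[0] = Y
Query 5: D[3] = Y
Query 6: B[2] = B

Answer: B R Y Y Y B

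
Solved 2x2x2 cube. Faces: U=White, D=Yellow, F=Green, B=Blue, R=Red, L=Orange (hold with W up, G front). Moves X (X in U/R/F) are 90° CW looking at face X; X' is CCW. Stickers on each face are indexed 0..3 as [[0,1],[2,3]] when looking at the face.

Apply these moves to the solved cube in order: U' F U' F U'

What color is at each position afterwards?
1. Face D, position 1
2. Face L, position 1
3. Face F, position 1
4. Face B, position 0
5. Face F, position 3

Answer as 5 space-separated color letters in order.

Answer: G G R W Y

Derivation:
After move 1 (U'): U=WWWW F=OOGG R=GGRR B=RRBB L=BBOO
After move 2 (F): F=GOGO U=WWOB R=WGWR D=RGYY L=BYOY
After move 3 (U'): U=WBWO F=BYGO R=GOWR B=WGBB L=RROY
After move 4 (F): F=GBOY U=WBYR R=WOOR D=WGYY L=RROG
After move 5 (U'): U=BRWY F=RROY R=GBOR B=WOBB L=WGOG
Query 1: D[1] = G
Query 2: L[1] = G
Query 3: F[1] = R
Query 4: B[0] = W
Query 5: F[3] = Y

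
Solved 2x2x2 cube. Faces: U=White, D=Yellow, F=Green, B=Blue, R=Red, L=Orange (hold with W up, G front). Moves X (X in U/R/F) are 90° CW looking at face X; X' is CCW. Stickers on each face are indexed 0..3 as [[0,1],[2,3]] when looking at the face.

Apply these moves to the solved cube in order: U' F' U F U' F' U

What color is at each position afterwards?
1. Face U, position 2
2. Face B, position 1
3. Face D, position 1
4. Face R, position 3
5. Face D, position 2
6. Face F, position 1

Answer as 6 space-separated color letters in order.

Answer: W W O R Y Y

Derivation:
After move 1 (U'): U=WWWW F=OOGG R=GGRR B=RRBB L=BBOO
After move 2 (F'): F=OGOG U=WWGR R=YGYR D=BOYY L=BWOW
After move 3 (U): U=GWRW F=YGOG R=RRYR B=BWBB L=OGOW
After move 4 (F): F=OYGG U=GWWG R=RRWR D=YRYY L=OBOO
After move 5 (U'): U=WGGW F=OBGG R=OYWR B=RRBB L=BWOO
After move 6 (F'): F=BGOG U=WGOW R=RYYR D=WOYY L=BWOG
After move 7 (U): U=OWWG F=RYOG R=RRYR B=BWBB L=BGOG
Query 1: U[2] = W
Query 2: B[1] = W
Query 3: D[1] = O
Query 4: R[3] = R
Query 5: D[2] = Y
Query 6: F[1] = Y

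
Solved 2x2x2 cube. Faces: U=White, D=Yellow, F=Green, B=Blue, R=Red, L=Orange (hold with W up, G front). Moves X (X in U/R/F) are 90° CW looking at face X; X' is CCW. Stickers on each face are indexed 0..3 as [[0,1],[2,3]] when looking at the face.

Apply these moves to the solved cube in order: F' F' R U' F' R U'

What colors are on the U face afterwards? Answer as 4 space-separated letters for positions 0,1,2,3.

After move 1 (F'): F=GGGG U=WWRR R=YRYR D=OOYY L=OWOW
After move 2 (F'): F=GGGG U=WWYY R=OROR D=WWYY L=OROR
After move 3 (R): R=OORR U=WGYG F=GWGY D=WBYB B=YBWB
After move 4 (U'): U=GGWY F=ORGY R=GWRR B=OOWB L=YBOR
After move 5 (F'): F=RYOG U=GGGR R=BWWR D=BRYB L=YYOW
After move 6 (R): R=WBRW U=GYGG F=RROB D=BWYO B=ROGB
After move 7 (U'): U=YGGG F=YYOB R=RRRW B=WBGB L=ROOW
Query: U face = YGGG

Answer: Y G G G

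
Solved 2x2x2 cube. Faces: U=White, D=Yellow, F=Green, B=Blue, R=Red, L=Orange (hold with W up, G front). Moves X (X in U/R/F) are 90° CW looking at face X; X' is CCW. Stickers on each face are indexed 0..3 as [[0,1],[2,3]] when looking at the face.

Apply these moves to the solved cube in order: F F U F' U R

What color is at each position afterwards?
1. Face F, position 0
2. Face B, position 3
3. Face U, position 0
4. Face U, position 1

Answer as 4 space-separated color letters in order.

Answer: W B B B

Derivation:
After move 1 (F): F=GGGG U=WWOO R=WRWR D=RRYY L=OYOY
After move 2 (F): F=GGGG U=WWYY R=OROR D=WWYY L=OROR
After move 3 (U): U=YWYW F=ORGG R=BBOR B=ORBB L=GGOR
After move 4 (F'): F=RGOG U=YWBO R=WBWR D=GRYY L=GWOY
After move 5 (U): U=BYOW F=WBOG R=ORWR B=GWBB L=RGOY
After move 6 (R): R=WORR U=BBOG F=WROY D=GBYG B=WWYB
Query 1: F[0] = W
Query 2: B[3] = B
Query 3: U[0] = B
Query 4: U[1] = B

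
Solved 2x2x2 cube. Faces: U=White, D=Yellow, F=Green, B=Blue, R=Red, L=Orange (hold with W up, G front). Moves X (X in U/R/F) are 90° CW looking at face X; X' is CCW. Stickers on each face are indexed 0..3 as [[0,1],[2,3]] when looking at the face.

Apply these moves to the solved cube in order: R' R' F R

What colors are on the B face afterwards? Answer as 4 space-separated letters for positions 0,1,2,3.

Answer: O B Y B

Derivation:
After move 1 (R'): R=RRRR U=WBWB F=GWGW D=YGYG B=YBYB
After move 2 (R'): R=RRRR U=WYWY F=GBGB D=YWYW B=GBGB
After move 3 (F): F=GGBB U=WYOO R=WRYR D=RRYW L=OYOW
After move 4 (R): R=YWRR U=WGOB F=GRBW D=RGYG B=OBYB
Query: B face = OBYB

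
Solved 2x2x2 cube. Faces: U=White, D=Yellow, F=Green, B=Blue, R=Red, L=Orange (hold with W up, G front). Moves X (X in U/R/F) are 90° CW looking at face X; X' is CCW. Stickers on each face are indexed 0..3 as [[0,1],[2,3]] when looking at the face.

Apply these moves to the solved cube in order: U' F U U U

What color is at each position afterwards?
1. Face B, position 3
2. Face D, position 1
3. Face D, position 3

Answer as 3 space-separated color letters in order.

After move 1 (U'): U=WWWW F=OOGG R=GGRR B=RRBB L=BBOO
After move 2 (F): F=GOGO U=WWOB R=WGWR D=RGYY L=BYOY
After move 3 (U): U=OWBW F=WGGO R=RRWR B=BYBB L=GOOY
After move 4 (U): U=BOWW F=RRGO R=BYWR B=GOBB L=WGOY
After move 5 (U): U=WBWO F=BYGO R=GOWR B=WGBB L=RROY
Query 1: B[3] = B
Query 2: D[1] = G
Query 3: D[3] = Y

Answer: B G Y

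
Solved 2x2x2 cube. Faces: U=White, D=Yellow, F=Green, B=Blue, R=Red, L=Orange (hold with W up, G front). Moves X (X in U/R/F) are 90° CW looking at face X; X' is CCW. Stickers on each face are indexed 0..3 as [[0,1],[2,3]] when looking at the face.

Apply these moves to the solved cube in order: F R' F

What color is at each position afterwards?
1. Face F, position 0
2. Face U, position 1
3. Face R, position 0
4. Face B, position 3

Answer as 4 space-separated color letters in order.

Answer: G B O B

Derivation:
After move 1 (F): F=GGGG U=WWOO R=WRWR D=RRYY L=OYOY
After move 2 (R'): R=RRWW U=WBOB F=GWGO D=RGYG B=YBRB
After move 3 (F): F=GGOW U=WBYY R=ORBW D=WRYG L=OROG
Query 1: F[0] = G
Query 2: U[1] = B
Query 3: R[0] = O
Query 4: B[3] = B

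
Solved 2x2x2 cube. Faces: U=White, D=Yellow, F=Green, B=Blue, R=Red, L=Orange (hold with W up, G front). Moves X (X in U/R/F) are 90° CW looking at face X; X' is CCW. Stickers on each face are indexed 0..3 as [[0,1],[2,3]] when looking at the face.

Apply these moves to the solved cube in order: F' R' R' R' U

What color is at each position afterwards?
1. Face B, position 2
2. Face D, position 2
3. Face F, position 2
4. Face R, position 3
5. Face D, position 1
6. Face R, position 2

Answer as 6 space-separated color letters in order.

Answer: W Y G R B R

Derivation:
After move 1 (F'): F=GGGG U=WWRR R=YRYR D=OOYY L=OWOW
After move 2 (R'): R=RRYY U=WBRB F=GWGR D=OGYG B=YBOB
After move 3 (R'): R=RYRY U=WORY F=GBGB D=OWYR B=GBGB
After move 4 (R'): R=YYRR U=WGRG F=GOGY D=OBYB B=RBWB
After move 5 (U): U=RWGG F=YYGY R=RBRR B=OWWB L=GOOW
Query 1: B[2] = W
Query 2: D[2] = Y
Query 3: F[2] = G
Query 4: R[3] = R
Query 5: D[1] = B
Query 6: R[2] = R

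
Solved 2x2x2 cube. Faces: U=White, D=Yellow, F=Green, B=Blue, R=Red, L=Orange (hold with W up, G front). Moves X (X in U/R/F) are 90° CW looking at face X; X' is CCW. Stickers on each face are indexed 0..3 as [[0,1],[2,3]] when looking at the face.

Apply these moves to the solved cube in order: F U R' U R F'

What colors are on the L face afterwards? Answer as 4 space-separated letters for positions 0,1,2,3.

After move 1 (F): F=GGGG U=WWOO R=WRWR D=RRYY L=OYOY
After move 2 (U): U=OWOW F=WRGG R=BBWR B=OYBB L=GGOY
After move 3 (R'): R=BRBW U=OBOO F=WWGW D=RRYG B=YYRB
After move 4 (U): U=OOOB F=BRGW R=YYBW B=GGRB L=WWOY
After move 5 (R): R=BYWY U=OROW F=BRGG D=RRYG B=BGOB
After move 6 (F'): F=RGBG U=ORBW R=RYRY D=WYYG L=WWOO
Query: L face = WWOO

Answer: W W O O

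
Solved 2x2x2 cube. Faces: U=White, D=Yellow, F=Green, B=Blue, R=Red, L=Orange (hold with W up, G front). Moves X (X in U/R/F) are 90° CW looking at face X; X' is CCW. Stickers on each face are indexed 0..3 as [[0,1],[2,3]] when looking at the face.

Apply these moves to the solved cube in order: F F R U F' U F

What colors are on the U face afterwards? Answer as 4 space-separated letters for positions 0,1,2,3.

Answer: Y Y G Y

Derivation:
After move 1 (F): F=GGGG U=WWOO R=WRWR D=RRYY L=OYOY
After move 2 (F): F=GGGG U=WWYY R=OROR D=WWYY L=OROR
After move 3 (R): R=OORR U=WGYG F=GWGY D=WBYB B=YBWB
After move 4 (U): U=YWGG F=OOGY R=YBRR B=ORWB L=GWOR
After move 5 (F'): F=OYOG U=YWYR R=BBWR D=WRYB L=GGOG
After move 6 (U): U=YYRW F=BBOG R=ORWR B=GGWB L=OYOG
After move 7 (F): F=OBGB U=YYGY R=RRWR D=WOYB L=OWOR
Query: U face = YYGY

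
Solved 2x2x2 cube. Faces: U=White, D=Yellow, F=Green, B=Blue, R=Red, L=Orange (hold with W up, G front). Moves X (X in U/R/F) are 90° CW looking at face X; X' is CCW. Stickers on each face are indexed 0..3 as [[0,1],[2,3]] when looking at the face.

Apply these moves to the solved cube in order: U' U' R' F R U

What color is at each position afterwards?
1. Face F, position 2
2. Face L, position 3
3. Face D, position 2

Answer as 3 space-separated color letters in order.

Answer: W B Y

Derivation:
After move 1 (U'): U=WWWW F=OOGG R=GGRR B=RRBB L=BBOO
After move 2 (U'): U=WWWW F=BBGG R=OORR B=GGBB L=RROO
After move 3 (R'): R=OROR U=WBWG F=BWGW D=YBYG B=YGYB
After move 4 (F): F=GBWW U=WBOR R=WRGR D=OOYG L=RYOB
After move 5 (R): R=GWRR U=WBOW F=GOWG D=OYYY B=RGBB
After move 6 (U): U=OWWB F=GWWG R=RGRR B=RYBB L=GOOB
Query 1: F[2] = W
Query 2: L[3] = B
Query 3: D[2] = Y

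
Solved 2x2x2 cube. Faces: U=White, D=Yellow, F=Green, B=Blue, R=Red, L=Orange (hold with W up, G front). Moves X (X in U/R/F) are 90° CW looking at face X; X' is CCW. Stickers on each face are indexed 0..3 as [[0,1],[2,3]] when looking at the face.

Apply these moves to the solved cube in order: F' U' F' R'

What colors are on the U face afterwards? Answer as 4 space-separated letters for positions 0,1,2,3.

After move 1 (F'): F=GGGG U=WWRR R=YRYR D=OOYY L=OWOW
After move 2 (U'): U=WRWR F=OWGG R=GGYR B=YRBB L=BBOW
After move 3 (F'): F=WGOG U=WRGY R=OGOR D=BWYY L=BROW
After move 4 (R'): R=GROO U=WBGY F=WROY D=BGYG B=YRWB
Query: U face = WBGY

Answer: W B G Y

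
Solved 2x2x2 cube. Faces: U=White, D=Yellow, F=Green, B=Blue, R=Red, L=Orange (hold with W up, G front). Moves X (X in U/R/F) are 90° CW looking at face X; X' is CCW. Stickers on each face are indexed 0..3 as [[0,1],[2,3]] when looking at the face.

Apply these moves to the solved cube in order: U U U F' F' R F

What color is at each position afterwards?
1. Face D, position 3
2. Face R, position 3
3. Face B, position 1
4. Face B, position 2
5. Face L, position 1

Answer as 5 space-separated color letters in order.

After move 1 (U): U=WWWW F=RRGG R=BBRR B=OOBB L=GGOO
After move 2 (U): U=WWWW F=BBGG R=OORR B=GGBB L=RROO
After move 3 (U): U=WWWW F=OOGG R=GGRR B=RRBB L=BBOO
After move 4 (F'): F=OGOG U=WWGR R=YGYR D=BOYY L=BWOW
After move 5 (F'): F=GGOO U=WWYY R=OGBR D=WWYY L=BROG
After move 6 (R): R=BORG U=WGYO F=GWOY D=WBYR B=YRWB
After move 7 (F): F=OGYW U=WGGR R=YOOG D=RBYR L=BWOB
Query 1: D[3] = R
Query 2: R[3] = G
Query 3: B[1] = R
Query 4: B[2] = W
Query 5: L[1] = W

Answer: R G R W W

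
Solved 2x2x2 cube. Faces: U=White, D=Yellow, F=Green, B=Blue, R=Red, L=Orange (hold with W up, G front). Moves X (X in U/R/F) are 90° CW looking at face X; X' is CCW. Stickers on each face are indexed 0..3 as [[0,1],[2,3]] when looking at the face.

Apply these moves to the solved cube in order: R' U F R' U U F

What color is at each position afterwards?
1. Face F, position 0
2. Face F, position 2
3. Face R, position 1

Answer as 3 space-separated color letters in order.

Answer: W W Y

Derivation:
After move 1 (R'): R=RRRR U=WBWB F=GWGW D=YGYG B=YBYB
After move 2 (U): U=WWBB F=RRGW R=YBRR B=OOYB L=GWOO
After move 3 (F): F=GRWR U=WWOW R=BBBR D=RYYG L=GYOG
After move 4 (R'): R=BRBB U=WYOO F=GWWW D=RRYR B=GOYB
After move 5 (U): U=OWOY F=BRWW R=GOBB B=GYYB L=GWOG
After move 6 (U): U=OOYW F=GOWW R=GYBB B=GWYB L=BROG
After move 7 (F): F=WGWO U=OOGR R=YYWB D=BGYR L=BROR
Query 1: F[0] = W
Query 2: F[2] = W
Query 3: R[1] = Y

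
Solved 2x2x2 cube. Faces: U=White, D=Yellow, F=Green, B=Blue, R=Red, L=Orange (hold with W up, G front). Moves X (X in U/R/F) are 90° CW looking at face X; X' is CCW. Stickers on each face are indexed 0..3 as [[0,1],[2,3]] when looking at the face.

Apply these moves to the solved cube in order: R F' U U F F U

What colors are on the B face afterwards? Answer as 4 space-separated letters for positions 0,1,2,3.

Answer: B Y W B

Derivation:
After move 1 (R): R=RRRR U=WGWG F=GYGY D=YBYB B=WBWB
After move 2 (F'): F=YYGG U=WGRR R=BRYR D=OOYB L=OGOW
After move 3 (U): U=RWRG F=BRGG R=WBYR B=OGWB L=YYOW
After move 4 (U): U=RRGW F=WBGG R=OGYR B=YYWB L=BROW
After move 5 (F): F=GWGB U=RRWR R=GGWR D=YOYB L=BOOO
After move 6 (F): F=GGBW U=RROO R=WGRR D=WGYB L=BYOO
After move 7 (U): U=OROR F=WGBW R=YYRR B=BYWB L=GGOO
Query: B face = BYWB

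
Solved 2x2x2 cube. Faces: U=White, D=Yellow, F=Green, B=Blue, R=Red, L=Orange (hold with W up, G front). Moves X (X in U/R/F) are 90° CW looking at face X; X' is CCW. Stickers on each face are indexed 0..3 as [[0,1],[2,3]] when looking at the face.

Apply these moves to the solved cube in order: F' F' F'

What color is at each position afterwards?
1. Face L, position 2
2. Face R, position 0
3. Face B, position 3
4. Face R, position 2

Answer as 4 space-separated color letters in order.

After move 1 (F'): F=GGGG U=WWRR R=YRYR D=OOYY L=OWOW
After move 2 (F'): F=GGGG U=WWYY R=OROR D=WWYY L=OROR
After move 3 (F'): F=GGGG U=WWOO R=WRWR D=RRYY L=OYOY
Query 1: L[2] = O
Query 2: R[0] = W
Query 3: B[3] = B
Query 4: R[2] = W

Answer: O W B W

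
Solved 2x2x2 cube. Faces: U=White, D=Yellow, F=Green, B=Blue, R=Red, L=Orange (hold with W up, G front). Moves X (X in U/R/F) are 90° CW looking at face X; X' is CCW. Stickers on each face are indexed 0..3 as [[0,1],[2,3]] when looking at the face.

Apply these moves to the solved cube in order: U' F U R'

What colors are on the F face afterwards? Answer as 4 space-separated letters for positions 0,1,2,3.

Answer: W W G W

Derivation:
After move 1 (U'): U=WWWW F=OOGG R=GGRR B=RRBB L=BBOO
After move 2 (F): F=GOGO U=WWOB R=WGWR D=RGYY L=BYOY
After move 3 (U): U=OWBW F=WGGO R=RRWR B=BYBB L=GOOY
After move 4 (R'): R=RRRW U=OBBB F=WWGW D=RGYO B=YYGB
Query: F face = WWGW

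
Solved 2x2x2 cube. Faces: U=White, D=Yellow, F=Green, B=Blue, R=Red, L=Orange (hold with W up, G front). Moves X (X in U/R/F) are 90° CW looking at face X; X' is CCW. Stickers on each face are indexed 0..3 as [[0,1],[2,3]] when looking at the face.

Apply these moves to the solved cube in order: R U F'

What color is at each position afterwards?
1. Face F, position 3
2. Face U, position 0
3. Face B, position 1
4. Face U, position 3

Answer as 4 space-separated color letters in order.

Answer: G W O R

Derivation:
After move 1 (R): R=RRRR U=WGWG F=GYGY D=YBYB B=WBWB
After move 2 (U): U=WWGG F=RRGY R=WBRR B=OOWB L=GYOO
After move 3 (F'): F=RYRG U=WWWR R=BBYR D=YOYB L=GGOG
Query 1: F[3] = G
Query 2: U[0] = W
Query 3: B[1] = O
Query 4: U[3] = R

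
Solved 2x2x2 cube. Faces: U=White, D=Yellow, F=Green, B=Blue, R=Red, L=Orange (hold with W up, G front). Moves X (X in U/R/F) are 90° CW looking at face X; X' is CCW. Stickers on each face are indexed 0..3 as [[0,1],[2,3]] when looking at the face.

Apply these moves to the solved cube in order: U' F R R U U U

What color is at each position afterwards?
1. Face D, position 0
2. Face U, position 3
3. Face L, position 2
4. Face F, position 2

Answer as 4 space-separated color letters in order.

After move 1 (U'): U=WWWW F=OOGG R=GGRR B=RRBB L=BBOO
After move 2 (F): F=GOGO U=WWOB R=WGWR D=RGYY L=BYOY
After move 3 (R): R=WWRG U=WOOO F=GGGY D=RBYR B=BRWB
After move 4 (R): R=RWGW U=WGOY F=GBGR D=RWYB B=OROB
After move 5 (U): U=OWYG F=RWGR R=ORGW B=BYOB L=GBOY
After move 6 (U): U=YOGW F=ORGR R=BYGW B=GBOB L=RWOY
After move 7 (U): U=GYWO F=BYGR R=GBGW B=RWOB L=OROY
Query 1: D[0] = R
Query 2: U[3] = O
Query 3: L[2] = O
Query 4: F[2] = G

Answer: R O O G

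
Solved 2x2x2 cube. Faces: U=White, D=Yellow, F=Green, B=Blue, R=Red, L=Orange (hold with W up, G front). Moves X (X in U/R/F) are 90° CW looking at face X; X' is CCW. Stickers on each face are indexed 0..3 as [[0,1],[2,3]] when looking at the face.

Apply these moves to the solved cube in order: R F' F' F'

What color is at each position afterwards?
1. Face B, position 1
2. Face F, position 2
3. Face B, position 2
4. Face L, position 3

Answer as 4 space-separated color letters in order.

After move 1 (R): R=RRRR U=WGWG F=GYGY D=YBYB B=WBWB
After move 2 (F'): F=YYGG U=WGRR R=BRYR D=OOYB L=OGOW
After move 3 (F'): F=YGYG U=WGBY R=OROR D=GWYB L=OROR
After move 4 (F'): F=GGYY U=WGOO R=WRGR D=RRYB L=OYOB
Query 1: B[1] = B
Query 2: F[2] = Y
Query 3: B[2] = W
Query 4: L[3] = B

Answer: B Y W B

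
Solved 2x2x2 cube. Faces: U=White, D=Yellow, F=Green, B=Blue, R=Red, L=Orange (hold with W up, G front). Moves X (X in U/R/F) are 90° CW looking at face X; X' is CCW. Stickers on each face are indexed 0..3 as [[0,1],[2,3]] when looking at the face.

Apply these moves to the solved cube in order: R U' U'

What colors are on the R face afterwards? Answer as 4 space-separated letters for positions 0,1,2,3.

After move 1 (R): R=RRRR U=WGWG F=GYGY D=YBYB B=WBWB
After move 2 (U'): U=GGWW F=OOGY R=GYRR B=RRWB L=WBOO
After move 3 (U'): U=GWGW F=WBGY R=OORR B=GYWB L=RROO
Query: R face = OORR

Answer: O O R R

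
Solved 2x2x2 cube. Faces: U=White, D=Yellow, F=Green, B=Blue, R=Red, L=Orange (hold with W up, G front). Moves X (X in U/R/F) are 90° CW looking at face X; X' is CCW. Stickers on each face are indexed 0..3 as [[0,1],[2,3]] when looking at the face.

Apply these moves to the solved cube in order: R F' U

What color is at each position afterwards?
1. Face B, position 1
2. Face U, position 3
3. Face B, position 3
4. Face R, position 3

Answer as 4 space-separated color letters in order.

Answer: G G B R

Derivation:
After move 1 (R): R=RRRR U=WGWG F=GYGY D=YBYB B=WBWB
After move 2 (F'): F=YYGG U=WGRR R=BRYR D=OOYB L=OGOW
After move 3 (U): U=RWRG F=BRGG R=WBYR B=OGWB L=YYOW
Query 1: B[1] = G
Query 2: U[3] = G
Query 3: B[3] = B
Query 4: R[3] = R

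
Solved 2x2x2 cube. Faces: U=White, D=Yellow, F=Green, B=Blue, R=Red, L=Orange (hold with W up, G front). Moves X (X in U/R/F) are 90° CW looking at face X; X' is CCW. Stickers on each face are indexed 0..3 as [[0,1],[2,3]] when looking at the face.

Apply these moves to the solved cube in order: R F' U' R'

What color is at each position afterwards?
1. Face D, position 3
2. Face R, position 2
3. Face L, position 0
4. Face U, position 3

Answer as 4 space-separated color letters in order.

After move 1 (R): R=RRRR U=WGWG F=GYGY D=YBYB B=WBWB
After move 2 (F'): F=YYGG U=WGRR R=BRYR D=OOYB L=OGOW
After move 3 (U'): U=GRWR F=OGGG R=YYYR B=BRWB L=WBOW
After move 4 (R'): R=YRYY U=GWWB F=ORGR D=OGYG B=BROB
Query 1: D[3] = G
Query 2: R[2] = Y
Query 3: L[0] = W
Query 4: U[3] = B

Answer: G Y W B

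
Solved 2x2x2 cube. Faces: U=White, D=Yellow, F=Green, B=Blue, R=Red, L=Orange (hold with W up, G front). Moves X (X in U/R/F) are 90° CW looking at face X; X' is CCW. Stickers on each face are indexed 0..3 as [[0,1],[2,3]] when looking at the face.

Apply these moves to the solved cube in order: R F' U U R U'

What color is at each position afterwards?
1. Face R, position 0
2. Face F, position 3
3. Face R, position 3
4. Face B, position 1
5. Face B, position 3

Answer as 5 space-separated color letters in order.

Answer: W B G O B

Derivation:
After move 1 (R): R=RRRR U=WGWG F=GYGY D=YBYB B=WBWB
After move 2 (F'): F=YYGG U=WGRR R=BRYR D=OOYB L=OGOW
After move 3 (U): U=RWRG F=BRGG R=WBYR B=OGWB L=YYOW
After move 4 (U): U=RRGW F=WBGG R=OGYR B=YYWB L=BROW
After move 5 (R): R=YORG U=RBGG F=WOGB D=OWYY B=WYRB
After move 6 (U'): U=BGRG F=BRGB R=WORG B=YORB L=WYOW
Query 1: R[0] = W
Query 2: F[3] = B
Query 3: R[3] = G
Query 4: B[1] = O
Query 5: B[3] = B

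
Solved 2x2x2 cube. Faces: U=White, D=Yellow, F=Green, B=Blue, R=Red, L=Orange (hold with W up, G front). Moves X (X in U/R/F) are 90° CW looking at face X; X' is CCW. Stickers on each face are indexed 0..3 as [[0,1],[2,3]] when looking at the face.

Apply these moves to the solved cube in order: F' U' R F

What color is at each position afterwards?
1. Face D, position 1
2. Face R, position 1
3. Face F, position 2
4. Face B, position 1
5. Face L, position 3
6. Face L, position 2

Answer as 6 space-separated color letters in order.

Answer: Y G Y R B O

Derivation:
After move 1 (F'): F=GGGG U=WWRR R=YRYR D=OOYY L=OWOW
After move 2 (U'): U=WRWR F=OWGG R=GGYR B=YRBB L=BBOW
After move 3 (R): R=YGRG U=WWWG F=OOGY D=OBYY B=RRRB
After move 4 (F): F=GOYO U=WWWB R=WGGG D=RYYY L=BOOB
Query 1: D[1] = Y
Query 2: R[1] = G
Query 3: F[2] = Y
Query 4: B[1] = R
Query 5: L[3] = B
Query 6: L[2] = O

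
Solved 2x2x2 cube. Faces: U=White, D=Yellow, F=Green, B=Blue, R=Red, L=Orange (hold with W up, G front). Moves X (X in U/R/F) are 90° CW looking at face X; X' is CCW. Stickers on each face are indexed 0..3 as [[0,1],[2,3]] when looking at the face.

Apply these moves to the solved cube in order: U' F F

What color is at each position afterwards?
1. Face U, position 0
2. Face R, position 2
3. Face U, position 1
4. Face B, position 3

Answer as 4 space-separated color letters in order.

Answer: W B W B

Derivation:
After move 1 (U'): U=WWWW F=OOGG R=GGRR B=RRBB L=BBOO
After move 2 (F): F=GOGO U=WWOB R=WGWR D=RGYY L=BYOY
After move 3 (F): F=GGOO U=WWYY R=OGBR D=WWYY L=BROG
Query 1: U[0] = W
Query 2: R[2] = B
Query 3: U[1] = W
Query 4: B[3] = B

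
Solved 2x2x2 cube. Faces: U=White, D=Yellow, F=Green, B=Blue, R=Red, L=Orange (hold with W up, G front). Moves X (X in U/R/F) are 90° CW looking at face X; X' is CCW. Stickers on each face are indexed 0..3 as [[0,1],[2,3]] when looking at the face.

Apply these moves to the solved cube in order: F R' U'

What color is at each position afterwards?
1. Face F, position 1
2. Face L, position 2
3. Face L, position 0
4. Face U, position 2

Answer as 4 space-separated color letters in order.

After move 1 (F): F=GGGG U=WWOO R=WRWR D=RRYY L=OYOY
After move 2 (R'): R=RRWW U=WBOB F=GWGO D=RGYG B=YBRB
After move 3 (U'): U=BBWO F=OYGO R=GWWW B=RRRB L=YBOY
Query 1: F[1] = Y
Query 2: L[2] = O
Query 3: L[0] = Y
Query 4: U[2] = W

Answer: Y O Y W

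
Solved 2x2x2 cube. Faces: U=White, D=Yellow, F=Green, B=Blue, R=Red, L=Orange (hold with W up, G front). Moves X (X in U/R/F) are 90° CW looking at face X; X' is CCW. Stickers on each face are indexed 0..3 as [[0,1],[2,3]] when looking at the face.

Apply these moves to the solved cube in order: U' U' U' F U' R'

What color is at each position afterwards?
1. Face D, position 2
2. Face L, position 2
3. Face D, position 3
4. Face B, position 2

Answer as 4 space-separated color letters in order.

After move 1 (U'): U=WWWW F=OOGG R=GGRR B=RRBB L=BBOO
After move 2 (U'): U=WWWW F=BBGG R=OORR B=GGBB L=RROO
After move 3 (U'): U=WWWW F=RRGG R=BBRR B=OOBB L=GGOO
After move 4 (F): F=GRGR U=WWOG R=WBWR D=RBYY L=GYOY
After move 5 (U'): U=WGWO F=GYGR R=GRWR B=WBBB L=OOOY
After move 6 (R'): R=RRGW U=WBWW F=GGGO D=RYYR B=YBBB
Query 1: D[2] = Y
Query 2: L[2] = O
Query 3: D[3] = R
Query 4: B[2] = B

Answer: Y O R B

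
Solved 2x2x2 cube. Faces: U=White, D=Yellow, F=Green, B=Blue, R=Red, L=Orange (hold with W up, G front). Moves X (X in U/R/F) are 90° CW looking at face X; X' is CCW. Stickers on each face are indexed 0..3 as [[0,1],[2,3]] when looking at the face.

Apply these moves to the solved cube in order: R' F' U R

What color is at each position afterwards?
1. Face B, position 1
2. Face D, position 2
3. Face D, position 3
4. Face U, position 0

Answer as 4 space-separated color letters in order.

Answer: B Y O R

Derivation:
After move 1 (R'): R=RRRR U=WBWB F=GWGW D=YGYG B=YBYB
After move 2 (F'): F=WWGG U=WBRR R=GRYR D=OOYG L=OBOW
After move 3 (U): U=RWRB F=GRGG R=YBYR B=OBYB L=WWOW
After move 4 (R): R=YYRB U=RRRG F=GOGG D=OYYO B=BBWB
Query 1: B[1] = B
Query 2: D[2] = Y
Query 3: D[3] = O
Query 4: U[0] = R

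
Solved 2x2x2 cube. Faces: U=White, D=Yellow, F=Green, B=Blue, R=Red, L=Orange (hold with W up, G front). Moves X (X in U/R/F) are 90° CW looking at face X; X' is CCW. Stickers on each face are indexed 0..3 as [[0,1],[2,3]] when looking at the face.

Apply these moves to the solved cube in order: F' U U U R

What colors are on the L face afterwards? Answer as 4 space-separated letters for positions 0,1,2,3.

Answer: B B O W

Derivation:
After move 1 (F'): F=GGGG U=WWRR R=YRYR D=OOYY L=OWOW
After move 2 (U): U=RWRW F=YRGG R=BBYR B=OWBB L=GGOW
After move 3 (U): U=RRWW F=BBGG R=OWYR B=GGBB L=YROW
After move 4 (U): U=WRWR F=OWGG R=GGYR B=YRBB L=BBOW
After move 5 (R): R=YGRG U=WWWG F=OOGY D=OBYY B=RRRB
Query: L face = BBOW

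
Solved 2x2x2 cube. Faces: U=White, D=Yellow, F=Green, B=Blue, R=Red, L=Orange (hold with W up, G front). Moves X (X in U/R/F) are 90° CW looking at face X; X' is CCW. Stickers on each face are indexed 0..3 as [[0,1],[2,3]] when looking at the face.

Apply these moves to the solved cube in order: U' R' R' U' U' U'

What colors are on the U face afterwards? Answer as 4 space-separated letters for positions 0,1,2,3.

After move 1 (U'): U=WWWW F=OOGG R=GGRR B=RRBB L=BBOO
After move 2 (R'): R=GRGR U=WBWR F=OWGW D=YOYG B=YRYB
After move 3 (R'): R=RRGG U=WYWY F=OBGR D=YWYW B=GROB
After move 4 (U'): U=YYWW F=BBGR R=OBGG B=RROB L=GROO
After move 5 (U'): U=YWYW F=GRGR R=BBGG B=OBOB L=RROO
After move 6 (U'): U=WWYY F=RRGR R=GRGG B=BBOB L=OBOO
Query: U face = WWYY

Answer: W W Y Y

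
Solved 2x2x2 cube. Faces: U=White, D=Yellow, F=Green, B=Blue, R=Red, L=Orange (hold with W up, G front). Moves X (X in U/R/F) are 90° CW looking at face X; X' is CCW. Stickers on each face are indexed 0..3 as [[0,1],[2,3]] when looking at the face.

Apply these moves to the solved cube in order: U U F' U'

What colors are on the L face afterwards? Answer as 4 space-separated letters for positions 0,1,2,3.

After move 1 (U): U=WWWW F=RRGG R=BBRR B=OOBB L=GGOO
After move 2 (U): U=WWWW F=BBGG R=OORR B=GGBB L=RROO
After move 3 (F'): F=BGBG U=WWOR R=YOYR D=ROYY L=RWOW
After move 4 (U'): U=WRWO F=RWBG R=BGYR B=YOBB L=GGOW
Query: L face = GGOW

Answer: G G O W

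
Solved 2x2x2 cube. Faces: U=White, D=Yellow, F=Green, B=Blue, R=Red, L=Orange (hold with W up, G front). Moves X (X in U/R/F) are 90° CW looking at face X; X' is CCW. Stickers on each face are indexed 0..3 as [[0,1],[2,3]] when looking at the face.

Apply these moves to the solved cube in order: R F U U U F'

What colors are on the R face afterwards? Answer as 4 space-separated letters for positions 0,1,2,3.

Answer: R G R R

Derivation:
After move 1 (R): R=RRRR U=WGWG F=GYGY D=YBYB B=WBWB
After move 2 (F): F=GGYY U=WGOO R=WRGR D=RRYB L=OYOB
After move 3 (U): U=OWOG F=WRYY R=WBGR B=OYWB L=GGOB
After move 4 (U): U=OOGW F=WBYY R=OYGR B=GGWB L=WROB
After move 5 (U): U=GOWO F=OYYY R=GGGR B=WRWB L=WBOB
After move 6 (F'): F=YYOY U=GOGG R=RGRR D=BBYB L=WOOW
Query: R face = RGRR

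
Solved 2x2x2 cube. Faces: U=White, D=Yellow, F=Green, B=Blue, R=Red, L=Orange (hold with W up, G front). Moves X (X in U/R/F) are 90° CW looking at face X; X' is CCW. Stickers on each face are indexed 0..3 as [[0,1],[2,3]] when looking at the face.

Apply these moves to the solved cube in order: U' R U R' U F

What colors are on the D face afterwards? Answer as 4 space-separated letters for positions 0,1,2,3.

Answer: W R Y Y

Derivation:
After move 1 (U'): U=WWWW F=OOGG R=GGRR B=RRBB L=BBOO
After move 2 (R): R=RGRG U=WOWG F=OYGY D=YBYR B=WRWB
After move 3 (U): U=WWGO F=RGGY R=WRRG B=BBWB L=OYOO
After move 4 (R'): R=RGWR U=WWGB F=RWGO D=YGYY B=RBBB
After move 5 (U): U=GWBW F=RGGO R=RBWR B=OYBB L=RWOO
After move 6 (F): F=GROG U=GWOW R=BBWR D=WRYY L=RYOG
Query: D face = WRYY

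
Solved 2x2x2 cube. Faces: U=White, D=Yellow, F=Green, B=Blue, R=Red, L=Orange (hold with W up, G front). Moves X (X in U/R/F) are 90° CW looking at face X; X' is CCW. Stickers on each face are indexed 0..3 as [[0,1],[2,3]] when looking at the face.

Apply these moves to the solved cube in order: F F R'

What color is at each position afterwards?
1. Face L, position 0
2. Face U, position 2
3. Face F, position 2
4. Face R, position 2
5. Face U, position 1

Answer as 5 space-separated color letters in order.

Answer: O Y G O B

Derivation:
After move 1 (F): F=GGGG U=WWOO R=WRWR D=RRYY L=OYOY
After move 2 (F): F=GGGG U=WWYY R=OROR D=WWYY L=OROR
After move 3 (R'): R=RROO U=WBYB F=GWGY D=WGYG B=YBWB
Query 1: L[0] = O
Query 2: U[2] = Y
Query 3: F[2] = G
Query 4: R[2] = O
Query 5: U[1] = B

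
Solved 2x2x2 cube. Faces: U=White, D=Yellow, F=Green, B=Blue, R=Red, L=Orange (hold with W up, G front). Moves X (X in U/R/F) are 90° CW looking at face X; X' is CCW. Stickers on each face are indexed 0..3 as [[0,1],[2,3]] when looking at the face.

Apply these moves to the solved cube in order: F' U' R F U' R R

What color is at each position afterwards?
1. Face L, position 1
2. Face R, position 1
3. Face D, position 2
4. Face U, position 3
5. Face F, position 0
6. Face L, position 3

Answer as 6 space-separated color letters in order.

Answer: R G Y Y B B

Derivation:
After move 1 (F'): F=GGGG U=WWRR R=YRYR D=OOYY L=OWOW
After move 2 (U'): U=WRWR F=OWGG R=GGYR B=YRBB L=BBOW
After move 3 (R): R=YGRG U=WWWG F=OOGY D=OBYY B=RRRB
After move 4 (F): F=GOYO U=WWWB R=WGGG D=RYYY L=BOOB
After move 5 (U'): U=WBWW F=BOYO R=GOGG B=WGRB L=RROB
After move 6 (R): R=GGGO U=WOWO F=BYYY D=RRYW B=WGBB
After move 7 (R): R=GGOG U=WYWY F=BRYW D=RBYW B=OGOB
Query 1: L[1] = R
Query 2: R[1] = G
Query 3: D[2] = Y
Query 4: U[3] = Y
Query 5: F[0] = B
Query 6: L[3] = B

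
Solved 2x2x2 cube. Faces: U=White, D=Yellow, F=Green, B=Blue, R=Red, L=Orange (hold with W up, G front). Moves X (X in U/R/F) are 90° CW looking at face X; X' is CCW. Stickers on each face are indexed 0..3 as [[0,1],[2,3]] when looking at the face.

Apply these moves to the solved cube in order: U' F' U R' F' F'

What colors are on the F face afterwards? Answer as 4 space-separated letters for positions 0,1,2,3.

After move 1 (U'): U=WWWW F=OOGG R=GGRR B=RRBB L=BBOO
After move 2 (F'): F=OGOG U=WWGR R=YGYR D=BOYY L=BWOW
After move 3 (U): U=GWRW F=YGOG R=RRYR B=BWBB L=OGOW
After move 4 (R'): R=RRRY U=GBRB F=YWOW D=BGYG B=YWOB
After move 5 (F'): F=WWYO U=GBRR R=GRBY D=GWYG L=OBOR
After move 6 (F'): F=WOWY U=GBGB R=WRGY D=BRYG L=OROR
Query: F face = WOWY

Answer: W O W Y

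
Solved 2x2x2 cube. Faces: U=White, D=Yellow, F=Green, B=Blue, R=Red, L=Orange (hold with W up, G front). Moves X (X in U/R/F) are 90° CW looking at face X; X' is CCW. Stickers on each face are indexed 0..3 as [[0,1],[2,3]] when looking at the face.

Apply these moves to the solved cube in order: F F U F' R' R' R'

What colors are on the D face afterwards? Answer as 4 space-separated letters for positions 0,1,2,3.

Answer: G B Y O

Derivation:
After move 1 (F): F=GGGG U=WWOO R=WRWR D=RRYY L=OYOY
After move 2 (F): F=GGGG U=WWYY R=OROR D=WWYY L=OROR
After move 3 (U): U=YWYW F=ORGG R=BBOR B=ORBB L=GGOR
After move 4 (F'): F=RGOG U=YWBO R=WBWR D=GRYY L=GWOY
After move 5 (R'): R=BRWW U=YBBO F=RWOO D=GGYG B=YRRB
After move 6 (R'): R=RWBW U=YRBY F=RBOO D=GWYO B=GRGB
After move 7 (R'): R=WWRB U=YGBG F=RROY D=GBYO B=ORWB
Query: D face = GBYO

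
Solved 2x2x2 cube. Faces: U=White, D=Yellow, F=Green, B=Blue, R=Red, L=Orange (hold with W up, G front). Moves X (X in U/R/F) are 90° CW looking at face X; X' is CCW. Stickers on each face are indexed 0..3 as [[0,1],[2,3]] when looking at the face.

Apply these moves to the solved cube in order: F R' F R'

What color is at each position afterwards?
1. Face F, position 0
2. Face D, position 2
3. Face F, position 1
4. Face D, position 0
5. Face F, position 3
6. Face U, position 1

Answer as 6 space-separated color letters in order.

Answer: G Y B W Y R

Derivation:
After move 1 (F): F=GGGG U=WWOO R=WRWR D=RRYY L=OYOY
After move 2 (R'): R=RRWW U=WBOB F=GWGO D=RGYG B=YBRB
After move 3 (F): F=GGOW U=WBYY R=ORBW D=WRYG L=OROG
After move 4 (R'): R=RWOB U=WRYY F=GBOY D=WGYW B=GBRB
Query 1: F[0] = G
Query 2: D[2] = Y
Query 3: F[1] = B
Query 4: D[0] = W
Query 5: F[3] = Y
Query 6: U[1] = R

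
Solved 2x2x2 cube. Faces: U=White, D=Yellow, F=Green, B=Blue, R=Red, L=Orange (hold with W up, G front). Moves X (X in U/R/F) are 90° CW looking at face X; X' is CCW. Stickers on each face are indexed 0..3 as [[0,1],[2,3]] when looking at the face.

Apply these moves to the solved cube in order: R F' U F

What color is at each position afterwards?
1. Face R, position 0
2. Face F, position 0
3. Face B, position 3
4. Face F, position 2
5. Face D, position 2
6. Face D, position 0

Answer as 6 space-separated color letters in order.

Answer: R G B G Y Y

Derivation:
After move 1 (R): R=RRRR U=WGWG F=GYGY D=YBYB B=WBWB
After move 2 (F'): F=YYGG U=WGRR R=BRYR D=OOYB L=OGOW
After move 3 (U): U=RWRG F=BRGG R=WBYR B=OGWB L=YYOW
After move 4 (F): F=GBGR U=RWWY R=RBGR D=YWYB L=YOOO
Query 1: R[0] = R
Query 2: F[0] = G
Query 3: B[3] = B
Query 4: F[2] = G
Query 5: D[2] = Y
Query 6: D[0] = Y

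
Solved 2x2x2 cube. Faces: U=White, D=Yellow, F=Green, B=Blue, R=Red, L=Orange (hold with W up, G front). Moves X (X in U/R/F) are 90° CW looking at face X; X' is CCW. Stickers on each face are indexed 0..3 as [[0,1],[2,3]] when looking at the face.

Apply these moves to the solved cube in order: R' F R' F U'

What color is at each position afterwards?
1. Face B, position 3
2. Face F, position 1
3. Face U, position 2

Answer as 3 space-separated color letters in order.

After move 1 (R'): R=RRRR U=WBWB F=GWGW D=YGYG B=YBYB
After move 2 (F): F=GGWW U=WBOO R=WRBR D=RRYG L=OYOG
After move 3 (R'): R=RRWB U=WYOY F=GBWO D=RGYW B=GBRB
After move 4 (F): F=WGOB U=WYGY R=ORYB D=WRYW L=OROG
After move 5 (U'): U=YYWG F=OROB R=WGYB B=ORRB L=GBOG
Query 1: B[3] = B
Query 2: F[1] = R
Query 3: U[2] = W

Answer: B R W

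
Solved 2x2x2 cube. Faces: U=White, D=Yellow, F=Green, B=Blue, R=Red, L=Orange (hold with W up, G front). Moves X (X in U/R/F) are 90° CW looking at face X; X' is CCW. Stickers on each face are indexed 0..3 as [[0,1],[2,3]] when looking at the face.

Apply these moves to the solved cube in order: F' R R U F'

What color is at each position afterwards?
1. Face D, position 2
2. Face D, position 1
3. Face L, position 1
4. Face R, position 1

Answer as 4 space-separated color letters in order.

Answer: Y W O B

Derivation:
After move 1 (F'): F=GGGG U=WWRR R=YRYR D=OOYY L=OWOW
After move 2 (R): R=YYRR U=WGRG F=GOGY D=OBYB B=RBWB
After move 3 (R): R=RYRY U=WORY F=GBGB D=OWYR B=GBGB
After move 4 (U): U=RWYO F=RYGB R=GBRY B=OWGB L=GBOW
After move 5 (F'): F=YBRG U=RWGR R=WBOY D=BWYR L=GOOY
Query 1: D[2] = Y
Query 2: D[1] = W
Query 3: L[1] = O
Query 4: R[1] = B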